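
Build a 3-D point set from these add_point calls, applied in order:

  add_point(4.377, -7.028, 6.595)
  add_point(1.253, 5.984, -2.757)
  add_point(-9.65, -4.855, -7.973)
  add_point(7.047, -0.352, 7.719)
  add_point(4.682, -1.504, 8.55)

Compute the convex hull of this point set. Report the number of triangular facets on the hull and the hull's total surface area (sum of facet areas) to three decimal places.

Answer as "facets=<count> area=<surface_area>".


facets=6 area=376.322

Hull vertices (5/5): indices [0, 1, 2, 3, 4].

Facet areas (half cross-product norm):
  f1: (p4, p1, p2) → 113.2945
  f2: (p4, p1, p3) → 18.6481
  f3: (p0, p1, p2) → 129.2883
  f4: (p0, p1, p3) → 48.7077
  f5: (p0, p4, p2) → 58.7642
  f6: (p0, p4, p3) → 7.6195
Σ area = 376.322

Euler: V−E+F = 5−9+6 = 2.


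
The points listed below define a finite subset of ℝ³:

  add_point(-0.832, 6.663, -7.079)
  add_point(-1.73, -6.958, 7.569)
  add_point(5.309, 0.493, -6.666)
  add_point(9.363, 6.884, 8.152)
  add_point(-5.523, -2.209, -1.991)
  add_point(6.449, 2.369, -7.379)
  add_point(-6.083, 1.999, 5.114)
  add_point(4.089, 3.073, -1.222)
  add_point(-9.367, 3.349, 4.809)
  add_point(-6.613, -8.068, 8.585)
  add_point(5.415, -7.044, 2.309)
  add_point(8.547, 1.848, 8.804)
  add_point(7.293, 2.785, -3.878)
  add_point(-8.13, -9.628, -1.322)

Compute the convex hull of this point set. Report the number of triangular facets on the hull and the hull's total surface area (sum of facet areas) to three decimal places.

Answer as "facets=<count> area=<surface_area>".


facets=18 area=962.389

Points on the hull: [0, 1, 2, 3, 5, 8, 9, 10, 11, 12, 13] (11 of 14).

Per-facet area ½‖(b−a)×(c−a)‖:
  f1: (p9, p3, p8) → 118.7691
  f2: (p9, p13, p8) → 61.4260
  f3: (p0, p3, p8) → 129.3603
  f4: (p0, p5, p3) → 69.4883
  f5: (p0, p13, p8) → 106.1709
  f6: (p10, p9, p13) → 65.6747
  f7: (p12, p5, p3) → 5.0633
  f8: (p12, p10, p5) → 19.7707
  f9: (p11, p9, p3) → 34.7030
  f10: (p11, p12, p3) → 32.3113
  f11: (p11, p12, p10) → 61.8904
  f12: (p2, p10, p13) → 83.2454
  f13: (p2, p10, p5) → 8.8730
  f14: (p2, p0, p13) → 76.3985
  f15: (p2, p0, p5) → 9.7585
  f16: (p1, p10, p9) → 10.5397
  f17: (p1, p11, p9) → 18.5462
  f18: (p1, p11, p10) → 50.3996
Σ area = 962.389

Euler: V−E+F = 11−27+18 = 2.


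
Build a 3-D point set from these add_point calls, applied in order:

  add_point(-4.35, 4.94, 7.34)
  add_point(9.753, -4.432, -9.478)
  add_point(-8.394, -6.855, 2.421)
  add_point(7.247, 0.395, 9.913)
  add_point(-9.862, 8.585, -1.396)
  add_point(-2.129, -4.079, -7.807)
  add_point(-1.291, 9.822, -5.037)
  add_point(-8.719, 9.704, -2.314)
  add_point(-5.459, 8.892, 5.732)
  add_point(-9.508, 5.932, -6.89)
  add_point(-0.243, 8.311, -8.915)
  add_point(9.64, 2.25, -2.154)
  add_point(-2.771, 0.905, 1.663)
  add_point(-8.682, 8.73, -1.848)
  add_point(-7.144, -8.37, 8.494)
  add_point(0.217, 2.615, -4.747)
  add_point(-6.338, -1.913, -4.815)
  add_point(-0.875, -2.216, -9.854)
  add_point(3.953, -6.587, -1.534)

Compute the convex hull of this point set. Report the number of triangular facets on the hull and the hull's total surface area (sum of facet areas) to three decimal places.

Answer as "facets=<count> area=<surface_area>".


Extreme-point indices: [0, 1, 2, 3, 4, 5, 6, 7, 8, 9, 10, 11, 14, 16, 17, 18] — 16 of 19 on the boundary.

Triangle areas on the boundary:
  f1: (p0, p3, p14) → 85.3985
  f2: (p18, p3, p1) → 63.4509
  f3: (p18, p3, p14) → 98.6449
  f4: (p18, p5, p1) → 44.6643
  f5: (p11, p3, p1) → 48.4785
  f6: (p11, p6, p3) → 83.8760
  f7: (p17, p5, p1) → 15.9574
  f8: (p8, p6, p3) → 91.7915
  f9: (p8, p0, p3) → 21.9177
  f10: (p8, p7, p6) → 34.4767
  f11: (p8, p7, p4) → 7.7090
  f12: (p8, p14, p4) → 73.5386
  f13: (p8, p0, p14) → 15.6744
  f14: (p2, p18, p14) → 41.1398
  f15: (p2, p18, p5) → 53.4651
  f16: (p2, p16, p5) → 23.2179
  f17: (p2, p14, p4) → 44.8609
  f18: (p10, p11, p1) → 66.4152
  f19: (p10, p11, p6) → 28.6048
  f20: (p10, p17, p1) → 56.9299
  f21: (p10, p7, p6) → 14.3455
  f22: (p9, p10, p7) → 29.0359
  f23: (p9, p10, p17) → 49.6886
  f24: (p9, p7, p4) → 5.4974
  f25: (p9, p2, p4) → 47.7163
  f26: (p9, p2, p16) → 31.2825
  f27: (p9, p16, p5) → 21.2017
  f28: (p9, p17, p5) → 18.5698
Σ area = 1217.550

Check V−E+F: 16 − 42 + 28 = 2.

facets=28 area=1217.550


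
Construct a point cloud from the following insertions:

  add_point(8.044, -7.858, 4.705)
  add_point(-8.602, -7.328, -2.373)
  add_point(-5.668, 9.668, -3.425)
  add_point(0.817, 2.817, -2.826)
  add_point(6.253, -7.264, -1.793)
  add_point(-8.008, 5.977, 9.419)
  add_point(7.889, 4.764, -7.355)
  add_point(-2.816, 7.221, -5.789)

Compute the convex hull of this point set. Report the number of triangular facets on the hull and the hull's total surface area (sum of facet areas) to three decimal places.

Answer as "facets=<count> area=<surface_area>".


facets=10 area=864.384

7 of the 8 inputs are extreme points: [0, 1, 2, 4, 5, 6, 7].

Facet areas (half cross-product norm):
  f1: (p5, p0, p1) → 155.0582
  f2: (p5, p2, p1) → 109.6032
  f3: (p6, p5, p0) → 179.7078
  f4: (p6, p5, p2) → 96.1652
  f5: (p4, p0, p1) → 47.9547
  f6: (p4, p6, p1) → 98.6481
  f7: (p4, p6, p0) → 40.4168
  f8: (p7, p2, p1) → 35.1442
  f9: (p7, p6, p1) → 87.4874
  f10: (p7, p6, p2) → 14.1986
Σ area = 864.384

Check V−E+F: 7 − 15 + 10 = 2.


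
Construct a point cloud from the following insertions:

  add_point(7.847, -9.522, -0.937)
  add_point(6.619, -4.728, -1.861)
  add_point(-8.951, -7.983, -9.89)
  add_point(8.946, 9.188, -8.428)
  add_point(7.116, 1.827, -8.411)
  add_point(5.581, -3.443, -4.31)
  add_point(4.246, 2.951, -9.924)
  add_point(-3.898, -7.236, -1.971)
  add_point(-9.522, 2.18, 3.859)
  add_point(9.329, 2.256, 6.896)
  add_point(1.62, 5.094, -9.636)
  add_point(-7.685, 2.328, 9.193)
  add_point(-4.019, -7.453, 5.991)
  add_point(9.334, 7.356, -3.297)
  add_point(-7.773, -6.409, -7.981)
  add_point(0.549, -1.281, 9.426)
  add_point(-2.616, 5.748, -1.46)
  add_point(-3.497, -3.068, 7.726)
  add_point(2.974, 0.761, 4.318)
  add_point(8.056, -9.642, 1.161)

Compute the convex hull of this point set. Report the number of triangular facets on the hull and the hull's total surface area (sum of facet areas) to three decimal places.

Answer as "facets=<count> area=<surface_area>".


facets=24 area=1209.264

Extreme-point indices: [0, 2, 3, 4, 6, 8, 9, 10, 11, 12, 13, 15, 16, 19] — 14 of 20 on the boundary.

Triangle areas on the boundary:
  f1: (p9, p19, p13) → 75.6112
  f2: (p0, p2, p19) → 16.7417
  f3: (p0, p19, p13) → 17.7530
  f4: (p0, p3, p13) → 41.6191
  f5: (p11, p9, p13) → 97.1546
  f6: (p11, p3, p13) → 48.9936
  f7: (p10, p2, p8) → 128.2312
  f8: (p10, p2, p6) → 28.6027
  f9: (p10, p3, p6) → 13.5048
  f10: (p4, p3, p6) → 12.9325
  f11: (p4, p0, p3) → 31.1319
  f12: (p4, p2, p6) → 26.5082
  f13: (p4, p0, p2) → 120.6202
  f14: (p16, p11, p8) → 25.4738
  f15: (p16, p11, p3) → 45.7448
  f16: (p16, p10, p8) → 25.5089
  f17: (p16, p10, p3) → 38.0293
  f18: (p15, p9, p19) → 62.0511
  f19: (p15, p11, p9) → 32.7503
  f20: (p12, p15, p19) → 54.0349
  f21: (p12, p2, p19) → 109.3269
  f22: (p12, p15, p11) → 36.9541
  f23: (p12, p2, p8) → 89.7266
  f24: (p12, p11, p8) → 30.2586
Σ area = 1209.264

Euler: V−E+F = 14−36+24 = 2.


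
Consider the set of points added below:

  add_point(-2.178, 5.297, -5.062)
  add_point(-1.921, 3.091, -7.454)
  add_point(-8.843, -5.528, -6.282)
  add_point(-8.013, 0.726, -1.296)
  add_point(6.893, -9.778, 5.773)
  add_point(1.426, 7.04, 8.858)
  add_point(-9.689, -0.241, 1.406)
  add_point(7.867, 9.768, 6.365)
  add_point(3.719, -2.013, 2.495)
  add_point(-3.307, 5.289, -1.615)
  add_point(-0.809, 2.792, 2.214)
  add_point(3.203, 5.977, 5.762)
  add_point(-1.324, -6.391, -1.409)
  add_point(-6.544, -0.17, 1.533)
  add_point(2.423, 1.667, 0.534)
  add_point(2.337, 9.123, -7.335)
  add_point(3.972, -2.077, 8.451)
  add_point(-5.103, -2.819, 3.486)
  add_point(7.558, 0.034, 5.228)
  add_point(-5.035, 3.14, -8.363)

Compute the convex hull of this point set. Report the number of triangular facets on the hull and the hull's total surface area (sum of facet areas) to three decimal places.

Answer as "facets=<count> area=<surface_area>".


Extreme-point indices: [1, 2, 4, 5, 6, 7, 9, 12, 15, 16, 17, 18, 19] — 13 of 20 on the boundary.

Area of each hull facet:
  f1: (p2, p19, p6) → 43.4158
  f2: (p1, p2, p19) → 14.9834
  f3: (p17, p5, p6) → 35.8892
  f4: (p17, p2, p6) → 26.4895
  f5: (p17, p2, p4) → 71.9817
  f6: (p16, p4, p7) → 40.2328
  f7: (p16, p5, p7) → 34.9803
  f8: (p16, p17, p4) → 44.7538
  f9: (p16, p17, p5) → 48.6058
  f10: (p15, p5, p7) → 54.8834
  f11: (p15, p1, p19) → 10.0385
  f12: (p15, p1, p4) → 73.0123
  f13: (p12, p2, p4) → 12.6370
  f14: (p12, p1, p4) → 50.2181
  f15: (p12, p1, p2) → 46.0972
  f16: (p9, p19, p6) → 32.6651
  f17: (p9, p15, p19) → 30.7730
  f18: (p9, p5, p6) → 51.9690
  f19: (p9, p15, p5) → 50.0316
  f20: (p18, p4, p7) → 8.4213
  f21: (p18, p15, p7) → 71.5351
  f22: (p18, p15, p4) → 65.9620
Σ area = 919.576

Euler characteristic 13−33+22 = 2 ✓

facets=22 area=919.576


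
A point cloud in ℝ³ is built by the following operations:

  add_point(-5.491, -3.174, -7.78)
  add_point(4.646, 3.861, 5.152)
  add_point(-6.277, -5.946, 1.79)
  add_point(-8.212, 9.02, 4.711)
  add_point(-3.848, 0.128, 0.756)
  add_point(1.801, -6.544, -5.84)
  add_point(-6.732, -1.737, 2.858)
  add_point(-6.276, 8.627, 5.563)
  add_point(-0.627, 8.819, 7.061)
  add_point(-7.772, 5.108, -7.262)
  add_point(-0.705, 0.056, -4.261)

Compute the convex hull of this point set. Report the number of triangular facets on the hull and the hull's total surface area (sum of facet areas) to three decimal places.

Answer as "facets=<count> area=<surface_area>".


facets=16 area=612.679

Extreme-point indices: [0, 1, 2, 3, 5, 6, 7, 8, 9, 10] — 10 of 11 on the boundary.

Area of each hull facet:
  f1: (p2, p5, p1) → 78.8452
  f2: (p2, p0, p5) → 39.7802
  f3: (p9, p2, p3) → 84.5925
  f4: (p9, p2, p0) → 42.2351
  f5: (p9, p0, p5) → 28.1177
  f6: (p10, p5, p1) → 39.3298
  f7: (p10, p9, p1) → 47.2549
  f8: (p10, p9, p5) → 23.8517
  f9: (p6, p2, p3) → 1.9960
  f10: (p6, p7, p3) → 11.5239
  f11: (p8, p9, p1) → 61.3628
  f12: (p8, p6, p7) → 31.0471
  f13: (p8, p9, p3) → 48.5954
  f14: (p8, p7, p3) → 1.6539
  f15: (p8, p2, p1) → 56.3488
  f16: (p8, p6, p2) → 16.1436
Σ area = 612.679

Euler: V−E+F = 10−24+16 = 2.


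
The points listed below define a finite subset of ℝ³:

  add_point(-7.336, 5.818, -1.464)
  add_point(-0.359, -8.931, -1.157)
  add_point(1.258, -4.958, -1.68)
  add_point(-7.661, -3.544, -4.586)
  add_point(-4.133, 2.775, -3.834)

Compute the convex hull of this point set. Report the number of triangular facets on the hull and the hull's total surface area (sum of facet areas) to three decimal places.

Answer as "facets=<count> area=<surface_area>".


facets=6 area=156.549

Points on the hull: [0, 1, 2, 3, 4] (5 of 5).

Area of each hull facet:
  f1: (p1, p2, p3) → 20.1703
  f2: (p1, p0, p3) → 44.0995
  f3: (p1, p0, p2) → 26.0705
  f4: (p4, p2, p3) → 32.2238
  f5: (p4, p0, p3) → 17.5816
  f6: (p4, p0, p2) → 16.4028
Σ area = 156.549

Euler: V−E+F = 5−9+6 = 2.


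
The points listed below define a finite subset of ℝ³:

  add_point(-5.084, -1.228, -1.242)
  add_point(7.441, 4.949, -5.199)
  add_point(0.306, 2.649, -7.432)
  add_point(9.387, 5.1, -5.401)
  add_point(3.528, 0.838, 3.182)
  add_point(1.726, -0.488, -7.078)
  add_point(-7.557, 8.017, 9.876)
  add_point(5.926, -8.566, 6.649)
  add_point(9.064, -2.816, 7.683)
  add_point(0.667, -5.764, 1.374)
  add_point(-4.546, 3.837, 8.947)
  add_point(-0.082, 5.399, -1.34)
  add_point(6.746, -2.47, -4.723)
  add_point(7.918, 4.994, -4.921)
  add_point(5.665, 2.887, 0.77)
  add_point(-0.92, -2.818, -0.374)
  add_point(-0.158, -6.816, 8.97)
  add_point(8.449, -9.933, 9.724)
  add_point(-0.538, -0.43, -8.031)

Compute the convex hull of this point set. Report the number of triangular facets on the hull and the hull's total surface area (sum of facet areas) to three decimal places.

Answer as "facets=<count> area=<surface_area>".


facets=22 area=862.457

Extreme-point indices: [0, 1, 2, 3, 6, 7, 8, 9, 11, 12, 16, 17, 18] — 13 of 19 on the boundary.

Per-facet area ½‖(b−a)×(c−a)‖:
  f1: (p16, p17, p6) → 53.1915
  f2: (p8, p3, p6) → 150.4508
  f3: (p8, p17, p6) → 67.2630
  f4: (p8, p17, p3) → 38.6793
  f5: (p2, p18, p3) → 13.2962
  f6: (p12, p17, p3) → 58.0676
  f7: (p12, p18, p3) → 33.2051
  f8: (p0, p16, p6) → 89.3220
  f9: (p0, p2, p6) → 62.4252
  f10: (p0, p2, p18) → 13.2866
  f11: (p9, p12, p18) → 37.0465
  f12: (p9, p0, p18) → 31.8360
  f13: (p9, p0, p16) → 28.2956
  f14: (p11, p3, p6) → 39.7324
  f15: (p11, p2, p6) → 23.9790
  f16: (p7, p16, p17) → 13.1510
  f17: (p7, p9, p16) → 23.8303
  f18: (p7, p12, p17) → 17.7256
  f19: (p7, p9, p12) → 36.3773
  f20: (p1, p2, p3) → 3.3793
  f21: (p1, p11, p3) → 3.1773
  f22: (p1, p11, p2) → 24.7394
Σ area = 862.457

Check V−E+F: 13 − 33 + 22 = 2.


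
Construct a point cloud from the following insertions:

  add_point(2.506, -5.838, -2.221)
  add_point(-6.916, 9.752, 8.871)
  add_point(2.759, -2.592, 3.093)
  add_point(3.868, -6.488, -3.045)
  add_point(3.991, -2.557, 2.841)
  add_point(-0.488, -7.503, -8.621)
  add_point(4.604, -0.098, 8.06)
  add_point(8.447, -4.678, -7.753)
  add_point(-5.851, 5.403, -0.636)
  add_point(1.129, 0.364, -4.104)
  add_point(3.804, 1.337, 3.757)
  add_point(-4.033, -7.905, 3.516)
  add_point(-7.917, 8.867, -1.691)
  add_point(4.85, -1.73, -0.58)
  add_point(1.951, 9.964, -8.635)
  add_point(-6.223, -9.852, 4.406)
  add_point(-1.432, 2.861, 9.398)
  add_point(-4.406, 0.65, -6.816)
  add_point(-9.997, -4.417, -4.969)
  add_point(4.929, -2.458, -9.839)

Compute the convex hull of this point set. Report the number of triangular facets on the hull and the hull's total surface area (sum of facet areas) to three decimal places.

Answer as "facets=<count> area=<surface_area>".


facets=20 area=1133.585

Points on the hull: [1, 3, 5, 6, 7, 12, 14, 15, 16, 17, 18, 19] (12 of 20).

Facet areas (half cross-product norm):
  f1: (p5, p15, p18) → 60.3671
  f2: (p1, p15, p18) → 110.4113
  f3: (p1, p15, p16) → 56.7028
  f4: (p17, p14, p18) → 10.7333
  f5: (p17, p5, p18) → 34.9137
  f6: (p17, p5, p14) → 46.9593
  f7: (p19, p14, p7) → 23.9890
  f8: (p19, p5, p7) → 17.2520
  f9: (p19, p5, p14) → 42.5253
  f10: (p12, p14, p18) → 83.6142
  f11: (p12, p1, p18) → 69.5710
  f12: (p12, p1, p14) → 56.4203
  f13: (p3, p5, p7) → 24.2454
  f14: (p3, p5, p15) → 46.3254
  f15: (p6, p15, p16) → 49.0035
  f16: (p6, p1, p16) → 14.7506
  f17: (p6, p3, p15) → 78.8688
  f18: (p6, p1, p14) → 137.5458
  f19: (p6, p3, p7) → 39.5238
  f20: (p6, p14, p7) → 129.8630
Σ area = 1133.585

Check V−E+F: 12 − 30 + 20 = 2.


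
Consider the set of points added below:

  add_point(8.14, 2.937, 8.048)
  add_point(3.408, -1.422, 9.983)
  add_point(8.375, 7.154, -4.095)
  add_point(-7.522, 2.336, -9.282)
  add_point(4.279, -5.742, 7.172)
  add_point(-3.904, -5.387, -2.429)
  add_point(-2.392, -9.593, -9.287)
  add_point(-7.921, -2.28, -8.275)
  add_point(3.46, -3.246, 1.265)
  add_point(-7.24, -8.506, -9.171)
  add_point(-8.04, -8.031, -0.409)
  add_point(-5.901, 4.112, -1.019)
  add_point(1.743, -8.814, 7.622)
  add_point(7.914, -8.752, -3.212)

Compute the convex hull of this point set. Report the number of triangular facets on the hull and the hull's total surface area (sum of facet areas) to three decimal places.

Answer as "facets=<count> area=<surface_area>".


Hull vertices (12/14): indices [0, 1, 2, 3, 4, 6, 7, 9, 10, 11, 12, 13].

Triangle areas on the boundary:
  f1: (p3, p6, p2) → 112.3438
  f2: (p12, p6, p10) → 67.0413
  f3: (p12, p1, p10) → 48.1185
  f4: (p9, p6, p10) → 21.7269
  f5: (p9, p3, p6) → 26.1384
  f6: (p11, p3, p2) → 64.1674
  f7: (p11, p1, p10) → 91.3853
  f8: (p11, p3, p10) → 52.1701
  f9: (p13, p6, p2) → 95.3520
  f10: (p13, p12, p6) → 74.7574
  f11: (p7, p3, p10) → 15.3584
  f12: (p7, p9, p10) → 27.2899
  f13: (p7, p9, p3) → 5.9172
  f14: (p0, p13, p2) → 94.7541
  f15: (p0, p11, p2) → 92.0794
  f16: (p0, p11, p1) → 51.8543
  f17: (p4, p13, p12) → 22.7446
  f18: (p4, p0, p13) → 53.3627
  f19: (p4, p12, p1) → 9.2617
  f20: (p4, p0, p1) → 16.9361
Σ area = 1042.760

Euler: V−E+F = 12−30+20 = 2.

facets=20 area=1042.760


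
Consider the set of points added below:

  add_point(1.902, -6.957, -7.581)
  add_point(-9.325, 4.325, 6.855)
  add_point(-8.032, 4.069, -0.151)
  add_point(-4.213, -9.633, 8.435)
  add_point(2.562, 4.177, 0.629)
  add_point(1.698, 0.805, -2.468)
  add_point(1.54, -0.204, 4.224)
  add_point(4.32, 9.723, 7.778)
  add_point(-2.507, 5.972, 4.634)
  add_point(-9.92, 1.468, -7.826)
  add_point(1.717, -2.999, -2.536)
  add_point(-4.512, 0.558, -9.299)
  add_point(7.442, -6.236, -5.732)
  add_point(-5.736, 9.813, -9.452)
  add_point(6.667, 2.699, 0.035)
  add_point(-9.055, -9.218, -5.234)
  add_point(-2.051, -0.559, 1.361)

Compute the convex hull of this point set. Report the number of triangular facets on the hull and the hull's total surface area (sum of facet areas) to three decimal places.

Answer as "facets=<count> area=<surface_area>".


Points on the hull: [0, 1, 3, 7, 9, 11, 12, 13, 14, 15] (10 of 17).

Area of each hull facet:
  f1: (p1, p13, p9) → 70.9066
  f2: (p0, p13, p12) → 51.8318
  f3: (p7, p1, p13) → 125.2424
  f4: (p7, p3, p12) → 177.0954
  f5: (p7, p1, p3) → 109.8733
  f6: (p11, p13, p9) → 25.4531
  f7: (p11, p0, p13) → 26.1495
  f8: (p15, p3, p12) → 116.2327
  f9: (p15, p0, p12) → 17.0458
  f10: (p15, p1, p9) → 82.4507
  f11: (p15, p1, p3) → 105.2488
  f12: (p15, p11, p9) → 30.8655
  f13: (p15, p11, p0) → 51.7581
  f14: (p14, p13, p12) → 91.0160
  f15: (p14, p7, p12) → 16.7345
  f16: (p14, p7, p13) → 91.8839
Σ area = 1189.788

Euler characteristic 10−24+16 = 2 ✓

facets=16 area=1189.788


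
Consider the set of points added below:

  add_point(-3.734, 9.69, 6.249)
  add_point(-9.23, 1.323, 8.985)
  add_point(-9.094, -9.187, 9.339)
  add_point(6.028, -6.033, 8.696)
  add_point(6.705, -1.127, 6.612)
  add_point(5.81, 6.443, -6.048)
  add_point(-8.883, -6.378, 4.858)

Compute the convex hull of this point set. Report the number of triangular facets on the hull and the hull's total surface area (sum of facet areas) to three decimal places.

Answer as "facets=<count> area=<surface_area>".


Points on the hull: [0, 1, 2, 3, 4, 5, 6] (7 of 7).

Facet areas (half cross-product norm):
  f1: (p0, p5, p4) → 100.2454
  f2: (p3, p2, p1) → 79.7769
  f3: (p3, p0, p1) → 87.1434
  f4: (p3, p0, p4) → 32.9456
  f5: (p3, p5, p4) → 24.2193
  f6: (p6, p2, p1) → 23.0896
  f7: (p6, p0, p1) → 37.4476
  f8: (p6, p0, p5) → 134.2270
  f9: (p6, p3, p2) → 40.2290
  f10: (p6, p3, p5) → 146.1221
Σ area = 705.446

Euler characteristic 7−15+10 = 2 ✓

facets=10 area=705.446


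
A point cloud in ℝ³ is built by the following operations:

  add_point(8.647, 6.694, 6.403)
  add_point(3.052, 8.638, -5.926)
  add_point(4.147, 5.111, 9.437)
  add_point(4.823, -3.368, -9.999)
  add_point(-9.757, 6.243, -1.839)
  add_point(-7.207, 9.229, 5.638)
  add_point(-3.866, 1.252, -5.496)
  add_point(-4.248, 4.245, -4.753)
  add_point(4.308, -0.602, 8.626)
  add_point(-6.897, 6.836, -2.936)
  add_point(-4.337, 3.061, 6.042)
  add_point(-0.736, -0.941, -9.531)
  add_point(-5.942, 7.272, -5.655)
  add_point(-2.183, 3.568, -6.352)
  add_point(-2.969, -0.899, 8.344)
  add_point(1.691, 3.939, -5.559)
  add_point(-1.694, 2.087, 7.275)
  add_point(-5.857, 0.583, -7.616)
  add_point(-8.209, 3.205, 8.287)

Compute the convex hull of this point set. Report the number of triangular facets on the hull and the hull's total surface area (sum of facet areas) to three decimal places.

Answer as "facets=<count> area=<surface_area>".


facets=20 area=888.677

Hull vertices (12/19): indices [0, 1, 2, 3, 4, 5, 8, 11, 12, 14, 17, 18].

Facet areas (half cross-product norm):
  f1: (p1, p3, p0) → 87.1351
  f2: (p5, p2, p0) → 31.7463
  f3: (p5, p1, p0) → 97.1006
  f4: (p17, p14, p3) → 94.7383
  f5: (p8, p2, p0) → 16.0521
  f6: (p8, p14, p2) → 21.0332
  f7: (p8, p3, p0) → 81.8076
  f8: (p8, p14, p3) → 68.6345
  f9: (p18, p14, p2) → 30.5602
  f10: (p18, p5, p2) → 40.4693
  f11: (p18, p5, p4) → 28.1061
  f12: (p18, p17, p4) → 44.6093
  f13: (p18, p17, p14) → 53.0622
  f14: (p11, p1, p3) → 33.1404
  f15: (p11, p17, p3) → 4.9794
  f16: (p12, p11, p1) → 43.9689
  f17: (p12, p11, p17) → 18.4293
  f18: (p12, p5, p1) → 52.1417
  f19: (p12, p17, p4) → 19.1410
  f20: (p12, p5, p4) → 21.8216
Σ area = 888.677

Euler: V−E+F = 12−30+20 = 2.


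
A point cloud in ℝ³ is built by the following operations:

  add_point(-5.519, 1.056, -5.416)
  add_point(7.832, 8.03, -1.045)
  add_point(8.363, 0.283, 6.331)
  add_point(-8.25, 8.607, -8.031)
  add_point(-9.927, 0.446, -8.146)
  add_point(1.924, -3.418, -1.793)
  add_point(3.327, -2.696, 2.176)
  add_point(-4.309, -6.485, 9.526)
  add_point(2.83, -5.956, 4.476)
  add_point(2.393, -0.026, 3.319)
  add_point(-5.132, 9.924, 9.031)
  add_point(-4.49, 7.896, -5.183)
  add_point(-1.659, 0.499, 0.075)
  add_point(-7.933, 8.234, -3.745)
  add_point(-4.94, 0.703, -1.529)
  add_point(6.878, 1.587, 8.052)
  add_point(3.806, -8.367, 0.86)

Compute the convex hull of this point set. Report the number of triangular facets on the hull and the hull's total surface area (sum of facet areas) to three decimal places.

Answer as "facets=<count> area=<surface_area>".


Hull vertices (11/17): indices [1, 2, 3, 4, 5, 7, 8, 10, 13, 15, 16].

Triangle areas on the boundary:
  f1: (p7, p10, p4) → 149.7730
  f2: (p16, p7, p4) → 109.1961
  f3: (p16, p1, p2) → 58.7583
  f4: (p15, p7, p2) → 17.6598
  f5: (p15, p7, p10) → 95.6992
  f6: (p15, p1, p2) → 14.0042
  f7: (p15, p1, p10) → 80.2556
  f8: (p3, p1, p4) → 72.1727
  f9: (p3, p1, p10) → 127.1829
  f10: (p8, p7, p2) → 33.4788
  f11: (p8, p16, p2) → 17.1805
  f12: (p8, p16, p7) → 15.4029
  f13: (p5, p1, p4) → 88.9692
  f14: (p5, p16, p4) → 29.4466
  f15: (p5, p16, p1) → 31.3987
  f16: (p13, p10, p4) → 47.4037
  f17: (p13, p3, p4) → 17.9438
  f18: (p13, p3, p10) → 7.2456
Σ area = 1013.172

Euler: V−E+F = 11−27+18 = 2.

facets=18 area=1013.172


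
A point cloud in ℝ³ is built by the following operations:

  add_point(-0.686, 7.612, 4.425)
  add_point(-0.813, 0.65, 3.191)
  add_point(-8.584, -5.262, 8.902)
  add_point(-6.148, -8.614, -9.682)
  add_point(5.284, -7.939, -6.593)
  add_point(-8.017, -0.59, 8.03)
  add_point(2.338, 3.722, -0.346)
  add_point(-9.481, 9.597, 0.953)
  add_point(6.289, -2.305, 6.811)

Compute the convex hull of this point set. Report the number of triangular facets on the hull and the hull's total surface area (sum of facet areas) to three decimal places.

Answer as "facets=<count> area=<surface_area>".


facets=12 area=877.092

Extreme-point indices: [0, 2, 3, 4, 5, 6, 7, 8] — 8 of 9 on the boundary.

Facet areas (half cross-product norm):
  f1: (p2, p3, p7) → 153.3611
  f2: (p4, p2, p8) → 111.5367
  f3: (p4, p2, p3) → 111.7943
  f4: (p5, p2, p7) → 13.8910
  f5: (p5, p2, p8) → 34.6004
  f6: (p0, p5, p7) → 53.0016
  f7: (p0, p5, p8) → 68.8412
  f8: (p6, p3, p7) → 116.7450
  f9: (p6, p4, p3) → 80.3113
  f10: (p6, p0, p7) → 31.9210
  f11: (p6, p4, p8) → 66.2640
  f12: (p6, p0, p8) → 34.8242
Σ area = 877.092

Euler: V−E+F = 8−18+12 = 2.


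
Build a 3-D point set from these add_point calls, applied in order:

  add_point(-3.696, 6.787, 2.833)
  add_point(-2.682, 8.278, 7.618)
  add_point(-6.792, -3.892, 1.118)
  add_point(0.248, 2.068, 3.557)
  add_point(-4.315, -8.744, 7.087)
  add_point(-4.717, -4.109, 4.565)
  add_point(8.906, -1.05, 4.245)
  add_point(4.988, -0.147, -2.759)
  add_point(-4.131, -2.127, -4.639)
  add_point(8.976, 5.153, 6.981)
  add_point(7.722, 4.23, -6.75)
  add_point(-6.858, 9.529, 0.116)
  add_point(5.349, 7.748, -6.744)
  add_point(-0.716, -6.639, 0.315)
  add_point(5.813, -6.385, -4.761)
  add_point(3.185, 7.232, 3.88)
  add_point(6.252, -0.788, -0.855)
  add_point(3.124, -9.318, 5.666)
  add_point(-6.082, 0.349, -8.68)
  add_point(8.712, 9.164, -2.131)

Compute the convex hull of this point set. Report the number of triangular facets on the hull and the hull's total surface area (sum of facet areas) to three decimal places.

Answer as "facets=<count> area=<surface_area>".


facets=22 area=1066.808

Extreme-point indices: [1, 2, 4, 6, 9, 10, 11, 12, 13, 14, 17, 18, 19] — 13 of 20 on the boundary.

Area of each hull facet:
  f1: (p12, p18, p11) → 78.9017
  f2: (p2, p18, p11) → 63.8171
  f3: (p10, p12, p18) → 29.1768
  f4: (p4, p17, p9) → 57.1027
  f5: (p4, p1, p9) → 101.9405
  f6: (p4, p2, p18) → 19.3730
  f7: (p4, p1, p11) → 74.0360
  f8: (p4, p2, p11) → 41.0811
  f9: (p19, p1, p9) → 59.9854
  f10: (p19, p10, p12) → 12.3909
  f11: (p19, p12, p11) → 41.3682
  f12: (p19, p1, p11) → 63.7906
  f13: (p6, p17, p9) → 24.9339
  f14: (p6, p19, p9) → 33.7616
  f15: (p6, p19, p10) → 39.7987
  f16: (p13, p4, p18) → 41.3988
  f17: (p14, p6, p17) → 49.8684
  f18: (p14, p6, p10) → 55.5393
  f19: (p14, p4, p17) → 39.0104
  f20: (p14, p13, p4) → 15.1505
  f21: (p14, p10, p18) → 72.6634
  f22: (p14, p13, p18) → 51.7188
Σ area = 1066.808

Check V−E+F: 13 − 33 + 22 = 2.


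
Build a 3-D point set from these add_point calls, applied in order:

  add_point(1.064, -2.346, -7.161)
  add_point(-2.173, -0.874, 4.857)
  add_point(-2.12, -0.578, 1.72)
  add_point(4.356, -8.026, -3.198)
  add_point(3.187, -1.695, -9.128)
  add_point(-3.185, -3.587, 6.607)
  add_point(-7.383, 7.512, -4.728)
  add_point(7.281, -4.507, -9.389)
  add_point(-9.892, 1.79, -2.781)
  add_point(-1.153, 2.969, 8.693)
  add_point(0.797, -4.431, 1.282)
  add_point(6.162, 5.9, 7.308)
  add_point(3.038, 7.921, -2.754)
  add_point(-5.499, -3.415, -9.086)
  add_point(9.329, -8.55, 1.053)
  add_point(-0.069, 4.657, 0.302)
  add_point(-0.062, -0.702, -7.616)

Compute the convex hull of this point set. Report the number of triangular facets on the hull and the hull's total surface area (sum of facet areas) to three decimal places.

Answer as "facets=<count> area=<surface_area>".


Points on the hull: [3, 4, 5, 6, 7, 8, 9, 11, 12, 13, 14] (11 of 17).

Facet areas (half cross-product norm):
  f1: (p5, p9, p8) → 45.6459
  f2: (p5, p9, p14) → 51.3916
  f3: (p11, p9, p14) → 64.0376
  f4: (p11, p7, p14) → 91.4123
  f5: (p11, p7, p12) → 77.6344
  f6: (p13, p5, p8) → 59.0653
  f7: (p3, p7, p14) → 24.3292
  f8: (p3, p13, p7) → 46.1031
  f9: (p3, p5, p14) → 43.1168
  f10: (p3, p13, p5) → 79.1524
  f11: (p6, p13, p8) → 30.1961
  f12: (p6, p9, p8) → 47.2453
  f13: (p6, p11, p12) → 50.7550
  f14: (p6, p11, p9) → 61.5433
  f15: (p4, p13, p7) → 15.7707
  f16: (p4, p6, p13) → 52.7354
  f17: (p4, p7, p12) → 24.6654
  f18: (p4, p6, p12) → 60.7727
Σ area = 925.573

Check V−E+F: 11 − 27 + 18 = 2.

facets=18 area=925.573


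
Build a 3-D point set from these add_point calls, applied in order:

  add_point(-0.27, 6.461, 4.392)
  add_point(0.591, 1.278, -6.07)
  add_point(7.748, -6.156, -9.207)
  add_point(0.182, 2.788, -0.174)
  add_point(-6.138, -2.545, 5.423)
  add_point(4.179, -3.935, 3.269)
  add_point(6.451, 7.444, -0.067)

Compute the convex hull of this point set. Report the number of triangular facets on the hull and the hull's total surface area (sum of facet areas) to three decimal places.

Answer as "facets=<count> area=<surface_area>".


6 of the 7 inputs are extreme points: [0, 1, 2, 4, 5, 6].

Per-facet area ½‖(b−a)×(c−a)‖:
  f1: (p5, p2, p4) → 61.4972
  f2: (p5, p6, p2) → 78.5292
  f3: (p5, p0, p4) → 51.6077
  f4: (p5, p0, p6) → 44.4853
  f5: (p1, p2, p4) → 69.3185
  f6: (p1, p0, p4) → 61.2995
  f7: (p1, p6, p2) → 54.9835
  f8: (p1, p0, p6) → 41.2536
Σ area = 462.975

Euler characteristic 6−12+8 = 2 ✓

facets=8 area=462.975


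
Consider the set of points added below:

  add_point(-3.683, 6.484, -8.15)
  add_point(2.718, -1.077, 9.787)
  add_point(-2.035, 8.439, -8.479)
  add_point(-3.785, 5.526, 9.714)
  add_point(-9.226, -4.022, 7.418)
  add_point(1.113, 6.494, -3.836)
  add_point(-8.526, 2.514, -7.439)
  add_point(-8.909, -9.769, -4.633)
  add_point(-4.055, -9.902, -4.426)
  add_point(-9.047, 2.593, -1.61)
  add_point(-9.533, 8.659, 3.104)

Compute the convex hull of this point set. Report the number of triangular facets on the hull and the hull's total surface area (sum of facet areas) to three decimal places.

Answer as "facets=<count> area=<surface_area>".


10 of the 11 inputs are extreme points: [0, 1, 2, 3, 4, 5, 6, 7, 8, 10].

Triangle areas on the boundary:
  f1: (p4, p8, p1) → 88.5586
  f2: (p5, p8, p1) → 123.5043
  f3: (p5, p2, p8) → 50.6560
  f4: (p6, p2, p10) → 53.3504
  f5: (p3, p4, p10) → 51.5630
  f6: (p3, p4, p1) → 50.1750
  f7: (p3, p5, p1) → 65.7887
  f8: (p3, p2, p10) → 62.0631
  f9: (p3, p5, p2) → 35.0454
  f10: (p0, p2, p8) → 13.5113
  f11: (p0, p6, p8) → 39.9719
  f12: (p0, p6, p2) → 1.4785
  f13: (p7, p4, p8) → 32.4540
  f14: (p7, p6, p8) → 30.6317
  f15: (p7, p4, p10) → 88.8489
  f16: (p7, p6, p10) → 73.7421
Σ area = 861.343

Euler characteristic 10−24+16 = 2 ✓

facets=16 area=861.343


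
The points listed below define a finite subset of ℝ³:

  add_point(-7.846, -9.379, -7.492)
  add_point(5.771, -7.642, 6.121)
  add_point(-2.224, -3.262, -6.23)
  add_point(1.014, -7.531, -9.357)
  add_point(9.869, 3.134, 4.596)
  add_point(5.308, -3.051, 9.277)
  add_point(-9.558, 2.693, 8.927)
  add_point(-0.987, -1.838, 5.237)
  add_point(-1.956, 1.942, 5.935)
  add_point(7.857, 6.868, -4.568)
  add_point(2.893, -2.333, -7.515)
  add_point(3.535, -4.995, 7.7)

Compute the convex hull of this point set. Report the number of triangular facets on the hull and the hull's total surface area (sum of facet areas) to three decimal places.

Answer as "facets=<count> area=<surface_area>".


facets=16 area=926.046

Extreme-point indices: [0, 1, 2, 3, 4, 5, 6, 9, 10, 11] — 10 of 12 on the boundary.

Area of each hull facet:
  f1: (p9, p4, p6) → 100.5133
  f2: (p1, p0, p6) → 163.8643
  f3: (p2, p0, p6) → 74.7004
  f4: (p2, p9, p6) → 128.3525
  f5: (p2, p9, p0) → 3.1817
  f6: (p5, p4, p6) → 70.0652
  f7: (p5, p1, p4) → 24.4844
  f8: (p3, p1, p0) → 74.5317
  f9: (p3, p9, p4) → 84.0237
  f10: (p3, p1, p4) → 94.1189
  f11: (p11, p1, p6) → 13.2820
  f12: (p11, p5, p6) → 23.1477
  f13: (p11, p5, p1) → 5.5443
  f14: (p10, p9, p0) → 37.1601
  f15: (p10, p3, p0) → 24.3813
  f16: (p10, p3, p9) → 4.6945
Σ area = 926.046

Euler characteristic 10−24+16 = 2 ✓


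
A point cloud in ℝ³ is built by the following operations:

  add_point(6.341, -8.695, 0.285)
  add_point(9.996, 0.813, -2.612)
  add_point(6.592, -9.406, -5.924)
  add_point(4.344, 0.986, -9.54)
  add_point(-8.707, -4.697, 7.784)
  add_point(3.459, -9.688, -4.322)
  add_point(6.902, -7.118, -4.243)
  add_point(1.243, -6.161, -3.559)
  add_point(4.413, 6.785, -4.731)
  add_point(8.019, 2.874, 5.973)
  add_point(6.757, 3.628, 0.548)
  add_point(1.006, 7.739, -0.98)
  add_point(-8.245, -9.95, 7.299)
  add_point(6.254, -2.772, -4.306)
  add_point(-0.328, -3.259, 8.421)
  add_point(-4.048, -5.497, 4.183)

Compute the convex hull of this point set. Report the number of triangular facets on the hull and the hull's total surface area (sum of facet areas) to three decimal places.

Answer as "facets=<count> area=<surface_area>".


facets=18 area=826.883

11 of the 16 inputs are extreme points: [0, 1, 2, 3, 4, 5, 8, 9, 11, 12, 14].

Area of each hull facet:
  f1: (p3, p11, p4) → 102.2378
  f2: (p2, p3, p1) → 46.1565
  f3: (p9, p11, p4) → 95.7114
  f4: (p8, p3, p1) → 29.4520
  f5: (p8, p3, p11) → 15.5287
  f6: (p8, p9, p1) → 38.1182
  f7: (p8, p9, p11) → 28.3561
  f8: (p5, p2, p3) → 19.8045
  f9: (p0, p2, p1) → 32.5576
  f10: (p0, p9, p1) → 47.4986
  f11: (p0, p5, p2) → 9.7026
  f12: (p14, p9, p4) → 23.8406
  f13: (p14, p0, p9) → 59.3705
  f14: (p12, p0, p5) → 44.5012
  f15: (p12, p14, p4) → 22.4847
  f16: (p12, p14, p0) → 61.6232
  f17: (p12, p3, p4) → 58.8654
  f18: (p12, p5, p3) → 91.0739
Σ area = 826.883

Check V−E+F: 11 − 27 + 18 = 2.


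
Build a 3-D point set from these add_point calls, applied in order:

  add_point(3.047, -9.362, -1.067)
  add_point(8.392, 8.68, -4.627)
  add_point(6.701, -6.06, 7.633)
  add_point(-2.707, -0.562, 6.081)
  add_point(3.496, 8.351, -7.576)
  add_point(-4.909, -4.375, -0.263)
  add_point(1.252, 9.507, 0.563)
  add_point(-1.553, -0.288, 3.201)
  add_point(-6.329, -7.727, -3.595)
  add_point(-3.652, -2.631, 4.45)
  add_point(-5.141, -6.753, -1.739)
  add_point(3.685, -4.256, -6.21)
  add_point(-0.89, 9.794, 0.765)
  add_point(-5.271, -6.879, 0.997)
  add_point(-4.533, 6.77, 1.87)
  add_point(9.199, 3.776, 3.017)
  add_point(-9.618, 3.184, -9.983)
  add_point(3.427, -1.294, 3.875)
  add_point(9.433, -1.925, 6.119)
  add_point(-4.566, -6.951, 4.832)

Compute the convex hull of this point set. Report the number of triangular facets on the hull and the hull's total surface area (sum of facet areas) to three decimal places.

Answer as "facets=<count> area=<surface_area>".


facets=24 area=1011.747

14 of the 20 inputs are extreme points: [0, 1, 2, 3, 4, 6, 8, 11, 12, 14, 15, 16, 18, 19].

Triangle areas on the boundary:
  f1: (p2, p0, p18) → 25.3694
  f2: (p11, p0, p18) → 44.1395
  f3: (p11, p1, p18) → 87.5857
  f4: (p11, p4, p1) → 36.3006
  f5: (p11, p4, p16) → 85.6754
  f6: (p3, p2, p18) → 28.5172
  f7: (p15, p1, p18) → 14.2923
  f8: (p15, p6, p1) → 37.5592
  f9: (p12, p3, p18) → 71.8603
  f10: (p12, p15, p18) → 32.1285
  f11: (p12, p15, p6) → 6.1329
  f12: (p12, p3, p14) → 18.4506
  f13: (p12, p14, p16) → 31.5089
  f14: (p12, p4, p16) → 66.4931
  f15: (p12, p4, p1) → 27.2309
  f16: (p12, p6, p1) → 4.8843
  f17: (p8, p11, p16) → 70.4810
  f18: (p8, p11, p0) → 34.9875
  f19: (p19, p14, p16) → 93.6859
  f20: (p19, p3, p14) → 22.1988
  f21: (p19, p8, p16) → 50.3386
  f22: (p19, p3, p2) → 36.4224
  f23: (p19, p2, p0) → 47.0676
  f24: (p19, p8, p0) → 38.4361
Σ area = 1011.747

Euler: V−E+F = 14−36+24 = 2.


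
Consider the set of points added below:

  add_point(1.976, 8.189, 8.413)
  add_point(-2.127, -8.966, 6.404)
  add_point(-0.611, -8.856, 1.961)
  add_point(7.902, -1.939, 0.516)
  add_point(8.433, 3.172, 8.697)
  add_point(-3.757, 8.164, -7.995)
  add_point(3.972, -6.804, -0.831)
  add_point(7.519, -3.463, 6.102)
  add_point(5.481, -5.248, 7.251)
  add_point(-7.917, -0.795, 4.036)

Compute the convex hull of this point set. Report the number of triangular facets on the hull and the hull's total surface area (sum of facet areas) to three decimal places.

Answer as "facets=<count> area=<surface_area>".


facets=16 area=743.193

10 of the 10 inputs are extreme points: [0, 1, 2, 3, 4, 5, 6, 7, 8, 9].

Per-facet area ½‖(b−a)×(c−a)‖:
  f1: (p0, p1, p9) → 72.2963
  f2: (p0, p1, p4) → 66.3645
  f3: (p0, p5, p9) → 103.8713
  f4: (p0, p5, p4) → 68.0009
  f5: (p2, p1, p9) → 24.1252
  f6: (p2, p5, p9) → 85.7885
  f7: (p2, p6, p5) → 52.0282
  f8: (p8, p1, p4) → 26.8944
  f9: (p8, p2, p1) → 19.5580
  f10: (p8, p2, p6) → 23.2169
  f11: (p3, p5, p4) → 84.2459
  f12: (p3, p6, p5) → 56.2125
  f13: (p7, p8, p6) → 12.1917
  f14: (p7, p3, p6) → 18.5485
  f15: (p7, p8, p4) → 9.1073
  f16: (p7, p3, p4) → 20.7424
Σ area = 743.193

Check V−E+F: 10 − 24 + 16 = 2.


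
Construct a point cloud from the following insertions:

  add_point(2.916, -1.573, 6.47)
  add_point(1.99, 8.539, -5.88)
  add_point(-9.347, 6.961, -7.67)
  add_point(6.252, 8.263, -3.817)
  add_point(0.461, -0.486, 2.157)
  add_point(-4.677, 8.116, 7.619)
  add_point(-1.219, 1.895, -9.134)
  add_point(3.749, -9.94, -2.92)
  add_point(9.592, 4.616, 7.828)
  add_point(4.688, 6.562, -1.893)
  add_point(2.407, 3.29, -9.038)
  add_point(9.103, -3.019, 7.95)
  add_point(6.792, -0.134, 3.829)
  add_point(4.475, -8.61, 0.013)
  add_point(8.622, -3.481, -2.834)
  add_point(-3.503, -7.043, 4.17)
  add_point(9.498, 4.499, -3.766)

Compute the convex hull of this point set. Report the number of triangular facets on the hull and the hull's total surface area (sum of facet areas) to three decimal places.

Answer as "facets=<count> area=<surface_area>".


facets=22 area=1060.513

Hull vertices (13/17): indices [1, 2, 3, 5, 6, 7, 8, 10, 11, 13, 14, 15, 16].

Facet areas (half cross-product norm):
  f1: (p15, p7, p2) → 101.5042
  f2: (p10, p1, p2) → 35.2676
  f3: (p5, p15, p2) → 120.6752
  f4: (p5, p1, p2) → 83.2694
  f5: (p11, p5, p8) → 55.3384
  f6: (p11, p5, p15) → 103.1095
  f7: (p6, p7, p2) → 51.8785
  f8: (p6, p10, p2) → 15.1827
  f9: (p6, p10, p7) → 27.6902
  f10: (p16, p11, p8) → 44.3595
  f11: (p13, p15, p7) → 14.4635
  f12: (p13, p11, p7) → 4.9887
  f13: (p13, p11, p15) → 49.0460
  f14: (p3, p10, p1) → 14.4679
  f15: (p3, p16, p10) → 20.0880
  f16: (p3, p16, p8) → 28.8161
  f17: (p3, p5, p8) → 87.4731
  f18: (p3, p5, p1) → 35.7184
  f19: (p14, p10, p7) → 44.3954
  f20: (p14, p16, p10) → 35.6206
  f21: (p14, p11, p7) → 43.6006
  f22: (p14, p16, p11) → 43.5594
Σ area = 1060.513

Euler: V−E+F = 13−33+22 = 2.


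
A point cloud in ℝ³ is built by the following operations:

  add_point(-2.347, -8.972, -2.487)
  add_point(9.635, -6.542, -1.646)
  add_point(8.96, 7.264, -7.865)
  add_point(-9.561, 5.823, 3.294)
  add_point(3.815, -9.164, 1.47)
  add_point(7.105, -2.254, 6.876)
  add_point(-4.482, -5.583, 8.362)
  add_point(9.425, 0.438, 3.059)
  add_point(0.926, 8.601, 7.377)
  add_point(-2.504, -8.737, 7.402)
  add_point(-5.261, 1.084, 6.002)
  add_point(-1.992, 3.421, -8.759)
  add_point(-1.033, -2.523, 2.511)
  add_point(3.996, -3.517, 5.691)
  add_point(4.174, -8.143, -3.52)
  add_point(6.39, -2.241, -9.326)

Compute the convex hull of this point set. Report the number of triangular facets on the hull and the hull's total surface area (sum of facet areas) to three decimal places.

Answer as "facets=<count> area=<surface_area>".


facets=22 area=1071.620

Extreme-point indices: [0, 1, 2, 3, 4, 5, 6, 7, 8, 9, 11, 14, 15] — 13 of 16 on the boundary.

Triangle areas on the boundary:
  f1: (p6, p8, p3) → 75.1847
  f2: (p2, p8, p3) → 99.7413
  f3: (p0, p6, p3) → 77.8699
  f4: (p5, p6, p8) → 73.7319
  f5: (p9, p0, p6) → 18.2724
  f6: (p9, p5, p6) → 22.3009
  f7: (p15, p2, p1) → 45.4586
  f8: (p7, p2, p8) → 80.6435
  f9: (p7, p5, p8) → 31.9445
  f10: (p7, p2, p1) → 54.2368
  f11: (p7, p5, p1) → 21.9563
  f12: (p4, p5, p1) → 31.6739
  f13: (p4, p9, p5) → 40.0272
  f14: (p4, p9, p0) → 30.8193
  f15: (p14, p15, p1) → 25.1146
  f16: (p14, p15, p0) → 25.5451
  f17: (p14, p4, p1) → 15.0231
  f18: (p14, p4, p0) → 16.4681
  f19: (p11, p0, p3) → 97.2950
  f20: (p11, p15, p0) → 62.7785
  f21: (p11, p2, p3) → 77.9056
  f22: (p11, p15, p2) → 47.6286
Σ area = 1071.620

Check V−E+F: 13 − 33 + 22 = 2.


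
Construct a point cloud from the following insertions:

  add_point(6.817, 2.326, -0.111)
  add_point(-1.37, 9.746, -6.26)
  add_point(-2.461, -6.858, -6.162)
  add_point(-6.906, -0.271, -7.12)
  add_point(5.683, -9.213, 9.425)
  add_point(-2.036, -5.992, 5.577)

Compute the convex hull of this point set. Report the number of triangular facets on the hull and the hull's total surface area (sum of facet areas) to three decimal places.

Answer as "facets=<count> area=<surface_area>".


facets=8 area=558.743

Extreme-point indices: [0, 1, 2, 3, 4, 5] — 6 of 6 on the boundary.

Area of each hull facet:
  f1: (p1, p4, p0) → 66.7415
  f2: (p2, p4, p0) → 103.9282
  f3: (p2, p1, p3) → 41.2149
  f4: (p2, p1, p0) → 88.1444
  f5: (p5, p1, p3) → 84.1047
  f6: (p5, p1, p4) → 78.4381
  f7: (p5, p2, p3) → 46.9913
  f8: (p5, p2, p4) → 49.1801
Σ area = 558.743

Check V−E+F: 6 − 12 + 8 = 2.
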